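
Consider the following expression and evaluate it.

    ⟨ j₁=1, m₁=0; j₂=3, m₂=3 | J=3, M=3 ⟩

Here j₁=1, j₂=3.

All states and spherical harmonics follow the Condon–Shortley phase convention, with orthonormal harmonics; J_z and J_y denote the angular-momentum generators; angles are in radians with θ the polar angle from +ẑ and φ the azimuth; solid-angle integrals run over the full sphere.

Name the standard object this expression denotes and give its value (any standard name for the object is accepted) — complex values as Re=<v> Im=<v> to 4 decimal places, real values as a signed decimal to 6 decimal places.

Clebsch–Gordan coefficient, −√(3/4) ≈ -0.866025

This is a Clebsch–Gordan (vector-coupling) coefficient.
triangle: 1!·1!·5!/8! = 120/40320
(j±m)!: 1!·1!·6!·0!·6!·0! = 518400
prefactor² = (2J+1)·Δ·N² = 10800
  k=1: −1/(1!·0!·0!·5!·1!·0!) = -1/120
Σ = -1/120  ⇒  CG² = 10800·(-1/120)² = 3/4
CG = −√(3/4) = -0.866025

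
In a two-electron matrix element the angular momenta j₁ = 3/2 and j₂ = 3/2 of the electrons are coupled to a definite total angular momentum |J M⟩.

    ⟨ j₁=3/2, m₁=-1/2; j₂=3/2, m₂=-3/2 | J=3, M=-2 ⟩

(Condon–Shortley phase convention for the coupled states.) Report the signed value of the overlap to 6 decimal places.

triangle: 0!×3!×3!/7! = 36/5040
(j±m)!: 1!×2!×0!×3!×1!×5! = 1440
prefactor² = (2J+1)×Δ×N² = 72
  k=0: +1/(0!×0!×2!×0!×1!×3!) = 1/12
Σ = 1/12  ⇒  CG² = 72×(1/12)² = 1/2
CG = +√(1/2) = +0.707107

+√(1/2) = +0.707107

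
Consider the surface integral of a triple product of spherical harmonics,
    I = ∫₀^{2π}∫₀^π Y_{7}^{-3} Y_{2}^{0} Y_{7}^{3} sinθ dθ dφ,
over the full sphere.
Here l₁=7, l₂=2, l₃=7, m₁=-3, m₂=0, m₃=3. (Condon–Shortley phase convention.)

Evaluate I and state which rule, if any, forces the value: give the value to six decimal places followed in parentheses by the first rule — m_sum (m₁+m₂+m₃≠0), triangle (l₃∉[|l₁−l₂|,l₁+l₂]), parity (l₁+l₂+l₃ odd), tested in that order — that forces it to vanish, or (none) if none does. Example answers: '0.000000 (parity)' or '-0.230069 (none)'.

Checks pass: Σm=0; 16 even; l₃=7∈[5,9].
(2·7+1)(2·2+1)(2·7+1) = 1125
Δ: 2! 12! 2! / 17! → 1/185640
sum: t=0:+1/2419200 t=1:−1/518400 t=2:+1/2419200 = -1/907200
3j²(7 2 7; 0 0 0) = Δ·Π!·Σ² = 56/3315  (sign +1)
sum: t=0:+1/29030400 t=1:−1/2177280 t=2:+1/3870720 = -29/174182400
3j²(7 2 7; -3 0 3) = Δ·Π!·Σ² = 841/185640  (sign -1)
combine: 4πI² = 1125·56/3315·841/185640 = 4205/48841
take √, sign -1: I = -0.08277245
No selection rule forces the value: the integral is nonzero (none).

-0.082772 (none)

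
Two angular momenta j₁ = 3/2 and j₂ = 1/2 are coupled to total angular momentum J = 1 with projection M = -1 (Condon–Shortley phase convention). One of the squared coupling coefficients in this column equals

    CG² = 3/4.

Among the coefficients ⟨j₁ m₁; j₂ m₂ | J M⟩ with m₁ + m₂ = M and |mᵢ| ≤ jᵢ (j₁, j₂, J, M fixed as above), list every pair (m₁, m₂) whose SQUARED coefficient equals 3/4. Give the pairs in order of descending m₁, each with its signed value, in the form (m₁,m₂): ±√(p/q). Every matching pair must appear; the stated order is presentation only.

Admissible pairs with m₁+m₂ = M = -1: (-3/2,1/2), (-1/2,-1/2)
  (m₁,m₂)=(-1/2,-1/2): CG² = 1/4, CG = +√(1/4)
  (m₁,m₂)=(-3/2,1/2): CG² = 3/4, CG = −√(3/4)   ← matches the target
Pairs with CG² = 3/4: (-3/2,1/2): −√(3/4)

(-3/2,1/2): −√(3/4)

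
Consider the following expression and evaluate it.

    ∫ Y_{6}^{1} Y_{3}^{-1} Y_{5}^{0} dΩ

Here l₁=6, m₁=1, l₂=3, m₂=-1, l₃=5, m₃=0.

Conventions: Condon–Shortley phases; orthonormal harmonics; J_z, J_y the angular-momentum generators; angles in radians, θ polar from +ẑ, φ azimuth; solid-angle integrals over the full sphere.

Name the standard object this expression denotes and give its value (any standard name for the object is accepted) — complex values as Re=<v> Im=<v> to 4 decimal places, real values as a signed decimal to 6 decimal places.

Gaunt coefficient, -0.077843

This is a Gaunt coefficient — the integral of a triple product of spherical harmonics over the sphere.
m-sum 0 ✓  L=14 even ✓  3≤5≤9 ✓
Π(2lᵢ+1) = 13×7×11 = 1001
triangle coeff Δ(6,3,5) = 1/675675
Σ_t [1,3]: t=1:−1/8640 t=2:+1/2304 t=3:−1/8640 = 7/34560
(3j)²=7/429 [(6 3 5; 0 0 0)], sign=-1
Σ_t [0,2]: t=0:+1/34560 t=1:−1/3456 t=2:+1/5760 = -1/11520
(3j)²=2/429 [(6 3 5; 1 -1 0)], sign=+1
⇒ 4πI² = 98/1287
I = (-1)√(98/1287/(4π)) = -0.07784287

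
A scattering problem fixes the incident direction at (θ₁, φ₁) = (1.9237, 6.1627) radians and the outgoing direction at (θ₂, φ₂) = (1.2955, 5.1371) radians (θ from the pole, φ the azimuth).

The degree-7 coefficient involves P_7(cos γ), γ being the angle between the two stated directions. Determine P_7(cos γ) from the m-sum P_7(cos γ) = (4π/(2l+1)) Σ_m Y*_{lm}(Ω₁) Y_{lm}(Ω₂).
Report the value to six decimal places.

Summing Y*_{l m}(θ₁,φ₁)·Y_{l m}(θ₂,φ₂) over m ∈ [−7, 7]; prefactor 4π/(2·7+1) = 0.837758:
  m=-7: Y*=+0.213014-0.239276i  Y=-0.064144+0.376804i  product +0.076497+0.095613i
  m=-6: Y*=-0.331069+0.292080i  Y=+0.334929+0.225871i  product -0.176857+0.023047i
  m=-5: Y*=+0.121628-0.083644i  Y=-0.010154+0.006264i  product -0.000711+0.001611i
  m=-4: Y*=+0.252168-0.131904i  Y=+0.044558+0.346072i  product +0.056884+0.081391i
  m=-3: Y*=-0.243141+0.091923i  Y=+0.103356+0.031594i  product -0.028034+0.001819i
  m=-2: Y*=-0.180357+0.044322i  Y=-0.199063+0.226336i  product +0.025871-0.049644i
  m=-1: Y*=+0.285277-0.034539i  Y=+0.061950+0.136986i  product +0.022404+0.036939i
  m=+0: Y*=+0.154089-0.000000i  Y=-0.284638+0.000000i  product -0.043860+0.000000i
  m=+1: Y*=-0.285277-0.034539i  Y=-0.061950+0.136986i  product +0.022404-0.036939i
  m=+2: Y*=-0.180357-0.044322i  Y=-0.199063-0.226336i  product +0.025871+0.049644i
  m=+3: Y*=+0.243141+0.091923i  Y=-0.103356+0.031594i  product -0.028034-0.001819i
  m=+4: Y*=+0.252168+0.131904i  Y=+0.044558-0.346072i  product +0.056884-0.081391i
  m=+5: Y*=-0.121628-0.083644i  Y=+0.010154+0.006264i  product -0.000711-0.001611i
  m=+6: Y*=-0.331069-0.292080i  Y=+0.334929-0.225871i  product -0.176857-0.023047i
  m=+7: Y*=-0.213014-0.239276i  Y=+0.064144+0.376804i  product +0.076497-0.095613i
Accumulated sum -0.091753-0.000000i; after 4π/(2l+1) scaling, -0.076867-0.000000i ⇒ P_7 = -0.076867

-0.076867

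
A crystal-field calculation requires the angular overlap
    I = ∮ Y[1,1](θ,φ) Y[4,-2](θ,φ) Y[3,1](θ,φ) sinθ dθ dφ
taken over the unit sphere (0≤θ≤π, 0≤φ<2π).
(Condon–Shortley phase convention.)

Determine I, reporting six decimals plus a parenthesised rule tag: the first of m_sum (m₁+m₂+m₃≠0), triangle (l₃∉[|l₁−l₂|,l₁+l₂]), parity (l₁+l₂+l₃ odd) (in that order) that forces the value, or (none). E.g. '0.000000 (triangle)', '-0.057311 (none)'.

Checks pass: Σm=0; 8 even; l₃=3∈[3,5].
(2·1+1)(2·4+1)(2·3+1) = 189
Δ: 2! 0! 6! / 9! → 1/252
sum: t=1:−1/36 = -1/36
3j²(1 4 3; 0 0 0) = Δ·Π!·Σ² = 4/63  (sign +1)
sum: t=0:+1/96 = 1/96
3j²(1 4 3; 1 -2 1) = Δ·Π!·Σ² = 5/84  (sign +1)
combine: 4πI² = 189·4/63·5/84 = 5/7
take √, sign +1: I = 0.23841361
No selection rule forces the value: the integral is nonzero (none).

0.238414 (none)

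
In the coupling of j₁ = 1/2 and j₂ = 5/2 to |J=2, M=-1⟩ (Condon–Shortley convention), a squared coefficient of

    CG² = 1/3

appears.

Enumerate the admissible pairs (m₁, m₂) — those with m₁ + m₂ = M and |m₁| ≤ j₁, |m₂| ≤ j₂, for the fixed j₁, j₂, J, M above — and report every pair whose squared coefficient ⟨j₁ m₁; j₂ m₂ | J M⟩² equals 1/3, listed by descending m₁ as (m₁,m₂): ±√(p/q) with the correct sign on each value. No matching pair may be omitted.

(-1/2,-1/2): −√(1/3)

Admissible pairs with m₁+m₂ = M = -1: (-1/2,-1/2), (1/2,-3/2)
  (m₁,m₂)=(1/2,-3/2): CG² = 2/3, CG = +√(2/3)
  (m₁,m₂)=(-1/2,-1/2): CG² = 1/3, CG = −√(1/3)   ← matches the target
Pairs with CG² = 1/3: (-1/2,-1/2): −√(1/3)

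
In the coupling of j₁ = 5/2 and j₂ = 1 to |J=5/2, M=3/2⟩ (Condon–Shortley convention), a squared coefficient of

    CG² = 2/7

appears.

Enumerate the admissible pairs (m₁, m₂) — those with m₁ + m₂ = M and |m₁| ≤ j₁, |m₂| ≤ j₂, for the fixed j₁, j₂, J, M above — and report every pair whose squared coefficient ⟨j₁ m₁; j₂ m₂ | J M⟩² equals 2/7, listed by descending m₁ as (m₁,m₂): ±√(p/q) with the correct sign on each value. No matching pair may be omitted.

Admissible pairs with m₁+m₂ = M = 3/2: (1/2,1), (3/2,0), (5/2,-1)
  (m₁,m₂)=(5/2,-1): CG² = 2/7, CG = +√(2/7)   ← matches the target
  (m₁,m₂)=(3/2,0): CG² = 9/35, CG = +√(9/35)
  (m₁,m₂)=(1/2,1): CG² = 16/35, CG = −√(16/35)
Pairs with CG² = 2/7: (5/2,-1): +√(2/7)

(5/2,-1): +√(2/7)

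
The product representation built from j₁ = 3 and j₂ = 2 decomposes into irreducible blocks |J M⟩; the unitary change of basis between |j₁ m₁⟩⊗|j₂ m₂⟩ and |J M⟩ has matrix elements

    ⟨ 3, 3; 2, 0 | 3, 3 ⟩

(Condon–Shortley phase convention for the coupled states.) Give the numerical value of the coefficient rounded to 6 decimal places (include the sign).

triangle: 2!·4!·2!/9! = 96/362880
(j±m)!: 6!·0!·2!·2!·6!·0! = 2073600
prefactor² = (2J+1)·Δ·N² = 3840
  k=0: +1/(0!·2!·0!·2!·4!·0!) = 1/96
Σ = 1/96  ⇒  CG² = 3840·(1/96)² = 5/12
CG = +√(5/12) = +0.645497

+0.645497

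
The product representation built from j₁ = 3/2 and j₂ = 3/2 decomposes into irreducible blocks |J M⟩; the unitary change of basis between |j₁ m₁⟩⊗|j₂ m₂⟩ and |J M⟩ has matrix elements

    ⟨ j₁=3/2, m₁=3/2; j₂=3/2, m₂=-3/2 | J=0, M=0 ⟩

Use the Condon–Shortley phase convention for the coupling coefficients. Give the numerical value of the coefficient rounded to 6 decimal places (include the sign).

+0.500000

√[1·3!0!0!/4! · 3!0!0!3!0!0!] = √(9)
  +(−1)^0/∏(0,3,0,0,0,0)! = 1/6  (running 1/6)
⟨..|..⟩ = √(9)·(1/6) = +0.500000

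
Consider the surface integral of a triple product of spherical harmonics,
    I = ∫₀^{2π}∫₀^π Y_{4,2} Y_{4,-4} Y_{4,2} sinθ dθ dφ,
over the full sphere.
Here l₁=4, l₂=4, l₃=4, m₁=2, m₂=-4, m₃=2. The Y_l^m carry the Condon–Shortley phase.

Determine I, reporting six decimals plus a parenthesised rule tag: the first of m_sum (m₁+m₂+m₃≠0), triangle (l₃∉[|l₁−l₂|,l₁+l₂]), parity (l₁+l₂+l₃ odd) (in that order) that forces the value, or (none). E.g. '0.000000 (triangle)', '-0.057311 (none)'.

0.190983 (none)

Rules hold: Σm=0, L=12 even, 0≤4≤8.
N = 9·9·9 = 729
Δ = 4!·4!·4!/13! = 1/450450
Racah Σ t=0..4: t=0:+1/13824 t=1:−1/216 t=2:+1/64 t=3:−1/216 t=4:+1/13824 = 5/768
⇒ 3j(4 4 4; 0 0 0)² = 18/1001, sgn +1
Racah Σ t=0..0: t=0:+1/2304 = 1/2304
⇒ 3j(4 4 4; 2 -4 2)² = 5/143, sgn +1
4πI² = N·(3j₀)²·(3jₘ)² = 65610/143143
I = +1·√(0.458353/4π) = 0.19098314
No selection rule forces the value: the integral is nonzero (none).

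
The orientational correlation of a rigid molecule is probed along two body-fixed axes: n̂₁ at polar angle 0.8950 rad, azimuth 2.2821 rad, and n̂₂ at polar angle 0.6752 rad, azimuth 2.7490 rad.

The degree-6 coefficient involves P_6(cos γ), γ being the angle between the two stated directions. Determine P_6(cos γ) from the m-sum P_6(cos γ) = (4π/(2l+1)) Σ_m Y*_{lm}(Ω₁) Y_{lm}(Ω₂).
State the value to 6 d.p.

-0.077482

Term-by-term m-sum for l=6 (normalisation 4π/13 = 0.966644):
  term(m=-6) = -0.002959-0.001047i   from Y*(Ω₁)=+0.046862+0.098374i, Y(Ω₂)=-0.020358+0.020384i
  term(m=-5) = -0.026084-0.027242i   from Y*(Ω₁)=+0.121996-0.276949i, Y(Ω₂)=+0.047632-0.115167i
  term(m=-4) = -0.039672-0.129717i   from Y*(Ω₁)=-0.417761+0.127572i, Y(Ω₂)=+0.000132+0.310547i
  term(m=-3) = +0.019638-0.114334i   from Y*(Ω₁)=+0.213383+0.134708i, Y(Ω₂)=-0.176063-0.424670i
  term(m=-2) = -0.033955+0.045892i   from Y*(Ω₁)=+0.029003+0.194280i, Y(Ω₂)=+0.205543+0.205456i
  term(m=-1) = +0.062538-0.031524i   from Y*(Ω₁)=+0.221306-0.256796i, Y(Ω₂)=+0.190872+0.079038i
  term(m=+0) = -0.039165+0.000000i   from Y*(Ω₁)=+0.107823-0.000000i, Y(Ω₂)=-0.363235+0.000000i
  term(m=+1) = +0.062538+0.031524i   from Y*(Ω₁)=-0.221306-0.256796i, Y(Ω₂)=-0.190872+0.079038i
  term(m=+2) = -0.033955-0.045892i   from Y*(Ω₁)=+0.029003-0.194280i, Y(Ω₂)=+0.205543-0.205456i
  term(m=+3) = +0.019638+0.114334i   from Y*(Ω₁)=-0.213383+0.134708i, Y(Ω₂)=+0.176063-0.424670i
  term(m=+4) = -0.039672+0.129717i   from Y*(Ω₁)=-0.417761-0.127572i, Y(Ω₂)=+0.000132-0.310547i
  term(m=+5) = -0.026084+0.027242i   from Y*(Ω₁)=-0.121996-0.276949i, Y(Ω₂)=-0.047632-0.115167i
  term(m=+6) = -0.002959+0.001047i   from Y*(Ω₁)=+0.046862-0.098374i, Y(Ω₂)=-0.020358-0.020384i
Total Σ_m = -0.080156-0.000000i. Multiply by 0.966644: -0.077482-0.000000i. P_6(cos γ) = -0.077482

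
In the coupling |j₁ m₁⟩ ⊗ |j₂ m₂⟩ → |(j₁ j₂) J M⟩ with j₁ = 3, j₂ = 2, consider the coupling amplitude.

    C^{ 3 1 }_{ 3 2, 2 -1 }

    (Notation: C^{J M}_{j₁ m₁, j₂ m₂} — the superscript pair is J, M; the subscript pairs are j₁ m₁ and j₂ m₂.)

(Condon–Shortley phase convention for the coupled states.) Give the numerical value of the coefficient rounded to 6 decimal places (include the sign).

+0.500000

√[7·2!4!2!/9! · 5!1!1!3!4!2!] = √(64)
  +(−1)^0/∏(0,2,1,1,3,1)! = 1/12  (running 1/12)
  +(−1)^1/∏(1,1,0,0,4,2)! = -1/48  (running 1/16)
⟨..|..⟩ = √(64)·(1/16) = +0.500000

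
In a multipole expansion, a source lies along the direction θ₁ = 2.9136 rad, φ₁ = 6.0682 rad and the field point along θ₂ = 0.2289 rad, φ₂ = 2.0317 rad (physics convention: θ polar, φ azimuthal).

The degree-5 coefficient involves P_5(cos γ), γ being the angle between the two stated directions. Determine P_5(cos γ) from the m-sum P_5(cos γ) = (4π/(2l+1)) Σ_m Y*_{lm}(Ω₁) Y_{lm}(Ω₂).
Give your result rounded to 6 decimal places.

-0.730833

Summing Y*_{l m}(θ₁,φ₁)·Y_{l m}(θ₂,φ₂) over m ∈ [−5, 5]; prefactor 4π/(2·5+1) = 1.142397:
  m=-5: (+0.000130-0.000241i) × (-0.000207+0.000187i) = +0.000000+0.000000i  (running Σ = +0.000000+0.000000i)
  m=-4: (-0.002435+0.002828i) × (-0.001021-0.003649i) = +0.000013+0.000006i  (running Σ = +0.000013+0.000006i)
  m=-3: (+0.024069-0.018107i) × (+0.029922+0.005695i) = +0.000823-0.000405i  (running Σ = +0.000836-0.000399i)
  m=-2: (-0.141575+0.064924i) × (-0.094790+0.124952i) = +0.005307-0.023844i  (running Σ = +0.006144-0.024243i)
  m=-1: (+0.468506-0.102303i) × (-0.213781-0.430511i) = -0.144200-0.179827i  (running Σ = -0.138057-0.204070i)
  m=0: (-0.604206-0.000000i) × (+0.601820+0.000000i) = -0.363623-0.000000i  (running Σ = -0.501680-0.204070i)
  m=1: (-0.468506-0.102303i) × (+0.213781-0.430511i) = -0.144200+0.179827i  (running Σ = -0.645880-0.024243i)
  m=2: (-0.141575-0.064924i) × (-0.094790-0.124952i) = +0.005307+0.023844i  (running Σ = -0.640572-0.000399i)
  m=3: (-0.024069-0.018107i) × (-0.029922+0.005695i) = +0.000823+0.000405i  (running Σ = -0.639749+0.000006i)
  m=4: (-0.002435-0.002828i) × (-0.001021+0.003649i) = +0.000013-0.000006i  (running Σ = -0.639736+0.000000i)
  m=5: (-0.000130-0.000241i) × (+0.000207+0.000187i) = +0.000000-0.000000i  (running Σ = -0.639736-0.000000i)
Σ over m = -0.639736-0.000000i; ×(4π/11) → -0.730833-0.000000i. Real part: -0.730833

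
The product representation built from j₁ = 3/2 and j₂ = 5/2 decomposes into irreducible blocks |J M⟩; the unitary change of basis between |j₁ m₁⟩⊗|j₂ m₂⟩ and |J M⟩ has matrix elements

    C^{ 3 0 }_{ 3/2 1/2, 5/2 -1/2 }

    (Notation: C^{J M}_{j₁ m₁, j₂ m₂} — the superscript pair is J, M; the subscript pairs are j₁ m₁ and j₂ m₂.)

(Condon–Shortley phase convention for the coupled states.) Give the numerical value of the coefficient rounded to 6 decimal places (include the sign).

√[7·1!2!4!/8! · 2!1!2!3!3!3!] = √(36/5)
  +(−1)^0/∏(0,1,1,2,1,2)! = 1/4  (running 1/4)
  +(−1)^1/∏(1,0,0,1,2,3)! = -1/12  (running 1/6)
⟨..|..⟩ = √(36/5)·(1/6) = +0.447214

+√(1/5) ≈ +0.447214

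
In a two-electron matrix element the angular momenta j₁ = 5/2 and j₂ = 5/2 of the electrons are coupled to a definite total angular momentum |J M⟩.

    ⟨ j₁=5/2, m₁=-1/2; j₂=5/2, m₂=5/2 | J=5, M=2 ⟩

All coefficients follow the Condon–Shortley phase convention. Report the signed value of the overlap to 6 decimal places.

√[11·0!5!5!/11! · 2!3!5!0!7!3!] = √(172800)
  +(−1)^0/∏(0,0,3,5,2,0)! = 1/1440  (running 1/1440)
⟨..|..⟩ = √(172800)·(1/1440) = +0.288675

+√(1/12) ≈ +0.288675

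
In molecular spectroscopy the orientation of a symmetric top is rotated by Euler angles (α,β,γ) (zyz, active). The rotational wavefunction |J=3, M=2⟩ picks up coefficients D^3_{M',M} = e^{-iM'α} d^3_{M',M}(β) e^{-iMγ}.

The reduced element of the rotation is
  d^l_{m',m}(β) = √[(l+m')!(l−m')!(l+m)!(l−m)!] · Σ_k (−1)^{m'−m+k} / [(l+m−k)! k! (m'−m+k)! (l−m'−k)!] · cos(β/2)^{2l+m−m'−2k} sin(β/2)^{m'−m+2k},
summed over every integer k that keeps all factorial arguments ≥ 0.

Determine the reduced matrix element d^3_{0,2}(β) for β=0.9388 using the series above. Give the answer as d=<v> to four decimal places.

d=0.5266

d^3_{0,2}(β=0.9388) via the finite sum:
Half-angle: c=0.891840, s=0.452351. N=√(6·6·120·1)=65.726707
The bounds max(0,m−m')=2 and min(l+m,l−m')=3 give 2 terms
  k=2: (−1)^0·65.7267/(12)·0.8918^4·0.4524^2 = +0.709022
  k=3: (−1)^1·65.7267/(12)·0.8918^2·0.4524^4 = -0.182405
d^3_{0,2}(0.9388) = +0.709022 -0.182405 = +0.526617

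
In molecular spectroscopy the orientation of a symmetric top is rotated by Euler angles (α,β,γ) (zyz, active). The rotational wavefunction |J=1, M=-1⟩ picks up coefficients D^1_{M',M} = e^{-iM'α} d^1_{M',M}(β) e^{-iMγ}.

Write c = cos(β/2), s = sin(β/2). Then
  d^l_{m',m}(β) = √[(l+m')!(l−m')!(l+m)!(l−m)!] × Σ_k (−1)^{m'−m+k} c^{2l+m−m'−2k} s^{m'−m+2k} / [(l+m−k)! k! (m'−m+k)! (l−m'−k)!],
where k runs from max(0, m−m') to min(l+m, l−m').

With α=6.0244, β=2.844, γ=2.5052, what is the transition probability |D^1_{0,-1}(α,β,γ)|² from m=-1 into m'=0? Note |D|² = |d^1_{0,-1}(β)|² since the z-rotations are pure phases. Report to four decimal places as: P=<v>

Split into d^1_{0,-1}(β=2.8440) × two z-phases.
c=cos(2.844000/2)=0.148248, s=sin(2.844000/2)=0.988950; N=√[1·1·1·2]=1.414214
k: max(0,(-1)−(0))=0 … min(1+(-1),1−(0))=0
  k=0: (−1)^1·1.4142/(1)·0.1482^1·0.9890^1 = -0.207338
d^1_{0,-1}(2.8440) = -0.207338
|D^1_{0,-1}|² = |d^1_{0,-1}(β)|² = (-0.207338)² = 0.042989 (the z-rotation phases have unit modulus)

P=0.0430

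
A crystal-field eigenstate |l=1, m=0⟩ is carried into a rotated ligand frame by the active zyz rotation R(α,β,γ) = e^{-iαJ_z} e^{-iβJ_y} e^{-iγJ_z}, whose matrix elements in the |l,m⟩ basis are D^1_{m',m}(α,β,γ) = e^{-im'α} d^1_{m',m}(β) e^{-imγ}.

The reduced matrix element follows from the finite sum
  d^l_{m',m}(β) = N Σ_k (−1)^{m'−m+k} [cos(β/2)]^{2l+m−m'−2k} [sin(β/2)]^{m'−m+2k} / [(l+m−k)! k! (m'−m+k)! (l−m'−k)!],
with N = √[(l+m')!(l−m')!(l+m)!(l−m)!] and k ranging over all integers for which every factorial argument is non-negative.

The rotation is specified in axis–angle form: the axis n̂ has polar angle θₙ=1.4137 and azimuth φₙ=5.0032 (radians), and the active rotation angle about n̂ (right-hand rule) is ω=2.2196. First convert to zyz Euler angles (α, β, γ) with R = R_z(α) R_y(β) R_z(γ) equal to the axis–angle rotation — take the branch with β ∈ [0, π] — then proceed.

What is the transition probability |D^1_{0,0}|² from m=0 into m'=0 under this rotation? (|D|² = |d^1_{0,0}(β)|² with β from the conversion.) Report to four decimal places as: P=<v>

Axis–angle → zyz. n̂ = (sinθₙcosφₙ, sinθₙsinφₙ, cosθₙ) = (+0.283198, -0.946214, +0.156451), ω = 2.2196.
R = I cosω + sinω [n̂]ₓ + (1−cosω) n̂n̂ᵀ gives
  R = [-0.475572, -0.554542, -0.682872; -0.305220, +0.832072, -0.463139; +0.825029, -0.011830, -0.564967]
β = atan2(√(R₁₃²+R₂₃²), R₃₃) = 2.171190; α = atan2(R₂₃, R₁₃) mod 2π = 3.737553; γ = atan2(R₃₂, −R₃₁) mod 2π = 3.155931
D^1_{0,0}(3.7376,2.1712,3.1559) = e^{-i·0·3.7376}·d^1_{0,0}(2.1712)·e^{-i·0·3.1559}. Compute d first:
c=cos(2.171190/2)=0.466387, s=sin(2.171190/2)=0.884581; N=√[1·1·1·1]=1.000000
Admissible k: 0..1 (factorial args all ≥0)
  k=0: (−1)^0·1.0000/(1)·0.4664^2·0.8846^0 = +0.217517
  k=1: (−1)^1·1.0000/(1)·0.4664^0·0.8846^2 = -0.782483
d^1_{0,0}(2.1712) = +0.217517 -0.782483 = -0.564967
|D^1_{0,0}|² = |d^1_{0,0}(β)|² = (-0.564967)² = 0.319188 (the z-rotation phases have unit modulus)

P=0.3192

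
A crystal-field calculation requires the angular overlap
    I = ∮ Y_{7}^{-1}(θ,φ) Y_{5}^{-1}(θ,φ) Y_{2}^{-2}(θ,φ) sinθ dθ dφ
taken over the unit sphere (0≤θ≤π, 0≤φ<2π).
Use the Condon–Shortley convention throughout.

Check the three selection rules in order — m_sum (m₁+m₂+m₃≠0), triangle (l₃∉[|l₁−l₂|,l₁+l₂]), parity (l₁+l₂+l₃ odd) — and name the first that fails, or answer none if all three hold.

Σmᵢ = -4  ✗
l₃∈[|l₁−l₂|,l₁+l₂]=[2,12], have l₃=2
Σlᵢ = 14 ⇒ even

m_sum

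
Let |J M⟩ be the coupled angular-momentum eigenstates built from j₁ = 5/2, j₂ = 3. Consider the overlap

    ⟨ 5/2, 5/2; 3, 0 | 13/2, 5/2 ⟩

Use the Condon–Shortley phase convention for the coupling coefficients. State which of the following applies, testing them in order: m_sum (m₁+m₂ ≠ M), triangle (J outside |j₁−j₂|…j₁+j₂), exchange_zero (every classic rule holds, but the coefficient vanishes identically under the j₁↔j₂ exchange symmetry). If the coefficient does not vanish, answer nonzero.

m-sum: m₁+m₂ = 5/2+0 = 5/2, M = 5/2  ✓
triangle: need |j₁−j₂| ≤ J ≤ j₁+j₂, i.e. J ∈ [1/2, 11/2]; J = 13/2 is outside ✗ ⇒ coefficient is 0

triangle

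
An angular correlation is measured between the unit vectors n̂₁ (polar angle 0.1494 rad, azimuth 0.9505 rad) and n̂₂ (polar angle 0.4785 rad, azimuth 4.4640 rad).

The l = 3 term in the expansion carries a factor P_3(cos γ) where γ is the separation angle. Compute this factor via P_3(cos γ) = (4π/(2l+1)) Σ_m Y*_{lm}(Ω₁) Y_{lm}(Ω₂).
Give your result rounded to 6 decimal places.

Addition theorem: P_3(cos γ) = (4π/7) Σ_m Y*_{lm}(Ω₁) Y_{lm}(Ω₂), m = −3…3:
  m=-3: Y*=-0.00132 + 0.00039j  Y=0.02762 - 0.02994j  product -0.00002 + 0.00005j
  m=-2: Y*=-0.00726 + 0.02118j  Y=-0.16909 - 0.09167j  product 0.00317 - 0.00292j
  m=-1: Y*=0.10875 + 0.15223j  Y=-0.10755 + 0.42406j  product -0.07625 + 0.02974j
  m=+0: Y*=0.69716 + 0.00000j  Y=0.31137 + 0.00000j  product 0.21707 + 0.00000j
  m=+1: Y*=-0.10875 + 0.15223j  Y=0.10755 + 0.42406j  product -0.07625 - 0.02974j
  m=+2: Y*=-0.00726 - 0.02118j  Y=-0.16909 + 0.09167j  product 0.00317 + 0.00292j
  m=+3: Y*=0.00132 + 0.00039j  Y=-0.02762 - 0.02994j  product -0.00002 - 0.00005j
Σ over m = 0.07086 + 0.00000j; ×(4π/7) → 0.12720 + 0.00000j. Real part: 0.127203

0.127203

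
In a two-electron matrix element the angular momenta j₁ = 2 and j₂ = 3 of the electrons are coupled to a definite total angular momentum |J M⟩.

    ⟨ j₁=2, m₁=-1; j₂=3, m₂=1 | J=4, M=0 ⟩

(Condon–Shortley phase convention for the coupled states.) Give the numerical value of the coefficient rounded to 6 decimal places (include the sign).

j₁+j₂−J=1  J+j₁−j₂=3  J−j₁+j₂=5  j₁+j₂+J+1=10
(j₁±m₁, j₂±m₂, J±M) = (1,3,4,2,4,4)
P² = 10368/35
sum k=0..1:
  [0] +1/144 = 1/144
  [1] −1/24 = -1/24
S = -5/144
C² = P²·S² = 5/14 ; C = -0.597614

−√(5/14) ≈ -0.597614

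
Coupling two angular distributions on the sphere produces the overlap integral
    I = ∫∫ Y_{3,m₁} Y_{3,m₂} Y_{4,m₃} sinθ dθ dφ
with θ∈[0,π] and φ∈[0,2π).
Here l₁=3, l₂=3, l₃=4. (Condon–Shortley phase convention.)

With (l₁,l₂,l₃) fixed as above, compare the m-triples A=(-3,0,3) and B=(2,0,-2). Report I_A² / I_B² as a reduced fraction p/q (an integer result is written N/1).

l's match ⇒ only the (l;m) 3-j factors differ between A and B.
A: triangle coeff Δ(3,3,4) = 1/34650; Σ_t [2,2]: t=2:+1/288 = 1/288; (3j)²=1/22 [(3 3 4; -3 0 3)], sign=-1
B: triangle coeff Δ(3,3,4) = 1/34650; Σ_t [0,1]: t=0:+1/72 t=1:−1/96 = 1/288; (3j)²=1/462 [(3 3 4; 2 0 -2)], sign=+1
I_A²/I_B² = (1/22)/(1/462) = 21/1

21/1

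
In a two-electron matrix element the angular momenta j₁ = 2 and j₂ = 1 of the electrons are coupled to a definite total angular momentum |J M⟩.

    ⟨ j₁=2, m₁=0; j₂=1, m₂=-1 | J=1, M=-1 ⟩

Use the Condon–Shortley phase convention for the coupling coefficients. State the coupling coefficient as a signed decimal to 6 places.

j₁+j₂−J=2  J+j₁−j₂=2  J−j₁+j₂=0  j₁+j₂+J+1=5
(j₁±m₁, j₂±m₂, J±M) = (2,2,0,2,0,2)
P² = 8/5
sum k=0..0:
  [0] +1/4 = 1/4
S = 1/4
C² = P²·S² = 1/10 ; C = +0.316228

+√(1/10) = +0.316228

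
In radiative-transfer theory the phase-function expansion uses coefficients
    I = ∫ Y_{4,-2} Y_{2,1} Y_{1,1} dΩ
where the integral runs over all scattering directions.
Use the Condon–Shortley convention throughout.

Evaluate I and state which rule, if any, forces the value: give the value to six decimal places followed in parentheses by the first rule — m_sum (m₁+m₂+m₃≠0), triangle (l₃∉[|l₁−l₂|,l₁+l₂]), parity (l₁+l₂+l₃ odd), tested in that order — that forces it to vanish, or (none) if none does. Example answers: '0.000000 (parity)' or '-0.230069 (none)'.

0.000000 (triangle)

triangle: need 2≤l₃≤6, have 1; I=0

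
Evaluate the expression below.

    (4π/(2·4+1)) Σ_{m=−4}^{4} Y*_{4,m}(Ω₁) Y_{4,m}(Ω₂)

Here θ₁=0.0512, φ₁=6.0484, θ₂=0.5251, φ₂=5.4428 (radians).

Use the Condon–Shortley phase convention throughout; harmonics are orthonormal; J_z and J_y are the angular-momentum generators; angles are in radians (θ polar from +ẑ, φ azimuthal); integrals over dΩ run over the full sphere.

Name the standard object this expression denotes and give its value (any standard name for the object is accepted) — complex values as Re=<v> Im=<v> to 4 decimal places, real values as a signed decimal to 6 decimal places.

This sum is the spherical-harmonic addition theorem: it equals the Legendre polynomial P_l(cos γ) of the angle γ between the two directions.
Addition theorem: P_4(cos γ) = (4π/9) Σ_m Y*_{lm}(Ω₁) Y_{lm}(Ω₂), m = −4…4:
  term(m=-4) = -0.000000+0.000000i   from Y*(Ω₁)=+0.000002-0.000002i, Y(Ω₂)=-0.027274-0.006097i
  term(m=-3) = -0.000006+0.000022i   from Y*(Ω₁)=+0.000128-0.000109i, Y(Ω₂)=-0.111009+0.079324i
  term(m=-2) = +0.000658+0.001749i   from Y*(Ω₁)=+0.004674-0.002372i, Y(Ω₂)=-0.039129+0.354361i
  term(m=-1) = +0.036399+0.025202i   from Y*(Ω₁)=+0.093634-0.022397i, Y(Ω₂)=+0.306799+0.342540i
  term(m=+0) = +0.013985+0.000000i   from Y*(Ω₁)=+0.835227-0.000000i, Y(Ω₂)=+0.016744+0.000000i
  term(m=+1) = +0.036399-0.025202i   from Y*(Ω₁)=-0.093634-0.022397i, Y(Ω₂)=-0.306799+0.342540i
  term(m=+2) = +0.000658-0.001749i   from Y*(Ω₁)=+0.004674+0.002372i, Y(Ω₂)=-0.039129-0.354361i
  term(m=+3) = -0.000006-0.000022i   from Y*(Ω₁)=-0.000128-0.000109i, Y(Ω₂)=+0.111009+0.079324i
  term(m=+4) = -0.000000-0.000000i   from Y*(Ω₁)=+0.000002+0.000002i, Y(Ω₂)=-0.027274+0.006097i
Σ over m = +0.088086+0.000000i; ×(4π/9) → +0.122992+0.000000i. Real part: 0.122992

Legendre polynomial (addition theorem), +0.122992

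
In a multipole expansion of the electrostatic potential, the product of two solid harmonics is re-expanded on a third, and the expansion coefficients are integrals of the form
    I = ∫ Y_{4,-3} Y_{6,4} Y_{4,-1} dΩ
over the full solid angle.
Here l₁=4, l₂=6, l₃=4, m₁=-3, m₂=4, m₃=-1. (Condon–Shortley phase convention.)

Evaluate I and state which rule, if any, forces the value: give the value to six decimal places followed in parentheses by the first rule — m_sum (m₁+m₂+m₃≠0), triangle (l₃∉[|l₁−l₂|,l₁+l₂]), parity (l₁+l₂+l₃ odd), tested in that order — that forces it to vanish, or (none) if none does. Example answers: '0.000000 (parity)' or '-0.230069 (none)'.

Checks pass: Σm=0; 14 even; l₃=4∈[2,10].
(2·4+1)(2·6+1)(2·4+1) = 1053
Δ: 6! 2! 6! / 15! → 1/1261260
sum: t=2:+1/4608 t=3:−1/1296 t=4:+1/4608 = -7/20736
3j²(4 6 4; 0 0 0) = Δ·Π!·Σ² = 20/1287  (sign -1)
sum: t=5:−1/28800 t=6:+1/34560 = -1/172800
3j²(4 6 4; -3 4 -1) = Δ·Π!·Σ² = 1/1430  (sign +1)
combine: 4πI² = 1053·20/1287·1/1430 = 18/1573
take √, sign -1: I = -0.03017637
No selection rule forces the value: the integral is nonzero (none).

-0.030176 (none)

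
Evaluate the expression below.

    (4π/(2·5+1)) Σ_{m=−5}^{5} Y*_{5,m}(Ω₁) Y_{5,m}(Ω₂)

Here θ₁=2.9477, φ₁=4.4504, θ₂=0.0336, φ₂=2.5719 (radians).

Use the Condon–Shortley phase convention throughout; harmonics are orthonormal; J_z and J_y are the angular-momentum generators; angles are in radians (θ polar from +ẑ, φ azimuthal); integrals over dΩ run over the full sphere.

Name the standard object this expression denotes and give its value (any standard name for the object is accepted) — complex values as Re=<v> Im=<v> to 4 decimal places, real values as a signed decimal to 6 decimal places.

This sum is the spherical-harmonic addition theorem: it equals the Legendre polynomial P_l(cos γ) of the angle γ between the two directions.
Expand P_5 via completeness: Σ_{m} conj(Y_{5,m}) at Ω₁ times Y_{5,m} at Ω₂ —
  term(m=-5) = -0.000000+0.000000i   from Y*(Ω₁)=-0.000119-0.000032i, Y(Ω₂)=+0.000000-0.000000i
  term(m=-4) = -0.000000-0.000000i   from Y*(Ω₁)=-0.000991+0.001720i, Y(Ω₂)=-0.000001+0.000001i
  term(m=-3) = +0.000002-0.000001i   from Y*(Ω₁)=+0.013422+0.013406i, Y(Ω₂)=+0.000014-0.000104i
  term(m=-2) = +0.000363+0.000257i   from Y*(Ω₁)=+0.100960-0.058340i, Y(Ω₂)=+0.001596+0.003467i
  term(m=-1) = -0.011200+0.035244i   from Y*(Ω₁)=-0.111716-0.416612i, Y(Ω₂)=-0.072195-0.046244i
  term(m=+0) = -0.639599-0.000000i   from Y*(Ω₁)=-0.689448-0.000000i, Y(Ω₂)=+0.927697+0.000000i
  term(m=+1) = -0.011200-0.035244i   from Y*(Ω₁)=+0.111716-0.416612i, Y(Ω₂)=+0.072195-0.046244i
  term(m=+2) = +0.000363-0.000257i   from Y*(Ω₁)=+0.100960+0.058340i, Y(Ω₂)=+0.001596-0.003467i
  term(m=+3) = +0.000002+0.000001i   from Y*(Ω₁)=-0.013422+0.013406i, Y(Ω₂)=-0.000014-0.000104i
  term(m=+4) = -0.000000+0.000000i   from Y*(Ω₁)=-0.000991-0.001720i, Y(Ω₂)=-0.000001-0.000001i
  term(m=+5) = -0.000000-0.000000i   from Y*(Ω₁)=+0.000119-0.000032i, Y(Ω₂)=-0.000000-0.000000i
Σ over m = -0.661270+0.000000i; ×(4π/11) → -0.755433+0.000000i. Real part: -0.755433

Legendre polynomial (addition theorem), -0.755433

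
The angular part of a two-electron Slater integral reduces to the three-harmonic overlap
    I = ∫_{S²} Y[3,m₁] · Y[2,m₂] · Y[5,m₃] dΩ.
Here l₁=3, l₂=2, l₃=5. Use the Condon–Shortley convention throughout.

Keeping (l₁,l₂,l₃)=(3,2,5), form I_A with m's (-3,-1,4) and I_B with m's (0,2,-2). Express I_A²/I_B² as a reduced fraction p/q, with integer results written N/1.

12/5

Shared (l₁,l₂,l₃)=(3,2,5): N and (l;000)² cancel in I_A²/I_B².
A: Δ = 0!·6!·4!/11! = 1/2310; Racah Σ t=0..0: t=0:+1/4320 = 1/4320; ⇒ 3j(3 2 5; -3 -1 4)² = 2/55, sgn -1
B: Δ = 0!·6!·4!/11! = 1/2310; Racah Σ t=0..0: t=0:+1/864 = 1/864; ⇒ 3j(3 2 5; 0 2 -2)² = 1/66, sgn -1
I_A²/I_B² = (2/55)/(1/66) = 12/5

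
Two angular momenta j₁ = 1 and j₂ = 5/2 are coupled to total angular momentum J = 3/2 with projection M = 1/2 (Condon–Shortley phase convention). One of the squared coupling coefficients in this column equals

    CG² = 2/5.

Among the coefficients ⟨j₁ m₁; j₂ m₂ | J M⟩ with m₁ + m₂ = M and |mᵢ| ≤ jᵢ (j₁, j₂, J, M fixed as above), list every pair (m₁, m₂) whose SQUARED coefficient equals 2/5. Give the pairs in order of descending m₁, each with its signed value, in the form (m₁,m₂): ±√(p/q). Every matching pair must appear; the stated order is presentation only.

Admissible pairs with m₁+m₂ = M = 1/2: (-1,3/2), (0,1/2), (1,-1/2)
  (m₁,m₂)=(1,-1/2): CG² = 1/5, CG = +√(1/5)
  (m₁,m₂)=(0,1/2): CG² = 2/5, CG = −√(2/5)   ← matches the target
  (m₁,m₂)=(-1,3/2): CG² = 2/5, CG = +√(2/5)   ← matches the target
Pairs with CG² = 2/5: (0,1/2): −√(2/5); (-1,3/2): +√(2/5)

(0,1/2): −√(2/5); (-1,3/2): +√(2/5)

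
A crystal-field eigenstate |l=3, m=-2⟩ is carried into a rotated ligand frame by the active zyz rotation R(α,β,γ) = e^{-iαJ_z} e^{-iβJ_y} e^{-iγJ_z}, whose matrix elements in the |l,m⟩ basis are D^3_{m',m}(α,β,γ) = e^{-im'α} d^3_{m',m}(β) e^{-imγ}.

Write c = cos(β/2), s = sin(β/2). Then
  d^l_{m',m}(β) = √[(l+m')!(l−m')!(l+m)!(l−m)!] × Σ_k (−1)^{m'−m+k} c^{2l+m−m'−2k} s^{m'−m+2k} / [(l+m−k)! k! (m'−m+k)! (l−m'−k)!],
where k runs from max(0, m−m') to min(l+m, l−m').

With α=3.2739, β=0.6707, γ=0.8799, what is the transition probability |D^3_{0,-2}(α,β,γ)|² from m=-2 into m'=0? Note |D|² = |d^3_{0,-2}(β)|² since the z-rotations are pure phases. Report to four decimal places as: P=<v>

D^3_{0,-2}(3.2739,0.6707,0.8799) = e^{-i·0·3.2739}·d^3_{0,-2}(0.6707)·e^{-i·-2·0.8799}. Compute d first:
c=cos(0.670700/2)=0.944295, s=sin(0.670700/2)=0.329100; N=√[6·6·1·120]=65.726707
k∈{0,1} keeps every argument non-negative
  k=0: (−1)^2·65.7267/(12)·0.9443^4·0.3291^2 = +0.471679
  k=1: (−1)^3·65.7267/(12)·0.9443^2·0.3291^4 = -0.057291
d^3_{0,-2}(0.6707) = +0.471679 -0.057291 = +0.414388
|D^3_{0,-2}|² = |d^3_{0,-2}(β)|² = (+0.414388)² = 0.171718 (the z-rotation phases have unit modulus)

P=0.1717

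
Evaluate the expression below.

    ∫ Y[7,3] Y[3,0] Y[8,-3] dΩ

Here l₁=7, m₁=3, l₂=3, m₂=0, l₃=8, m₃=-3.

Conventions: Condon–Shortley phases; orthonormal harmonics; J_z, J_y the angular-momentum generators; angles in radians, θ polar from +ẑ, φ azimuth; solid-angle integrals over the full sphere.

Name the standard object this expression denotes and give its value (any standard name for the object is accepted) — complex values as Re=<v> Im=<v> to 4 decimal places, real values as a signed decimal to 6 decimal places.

Gaunt coefficient, -0.037890

This is a Gaunt coefficient — the integral of a triple product of spherical harmonics over the sphere.
m-sum 0 ✓  L=18 even ✓  4≤8≤10 ✓
Π(2lᵢ+1) = 15×7×17 = 1785
triangle coeff Δ(7,3,8) = 1/5290740
Σ_t [0,2]: t=0:+1/7257600 t=1:−1/2073600 t=2:+1/7257600 = -1/4838400
(3j)²=252/20995 [(7 3 8; 0 0 0)], sign=-1
Σ_t [0,2]: t=0:+1/11612160 t=1:−1/8709120 t=2:+1/87091200 = -1/58060800
(3j)²=99/117572 [(7 3 8; 3 0 -3)], sign=+1
⇒ 4πI² = 18711/1037153
I = (-1)√(18711/1037153/(4π)) = -0.03788979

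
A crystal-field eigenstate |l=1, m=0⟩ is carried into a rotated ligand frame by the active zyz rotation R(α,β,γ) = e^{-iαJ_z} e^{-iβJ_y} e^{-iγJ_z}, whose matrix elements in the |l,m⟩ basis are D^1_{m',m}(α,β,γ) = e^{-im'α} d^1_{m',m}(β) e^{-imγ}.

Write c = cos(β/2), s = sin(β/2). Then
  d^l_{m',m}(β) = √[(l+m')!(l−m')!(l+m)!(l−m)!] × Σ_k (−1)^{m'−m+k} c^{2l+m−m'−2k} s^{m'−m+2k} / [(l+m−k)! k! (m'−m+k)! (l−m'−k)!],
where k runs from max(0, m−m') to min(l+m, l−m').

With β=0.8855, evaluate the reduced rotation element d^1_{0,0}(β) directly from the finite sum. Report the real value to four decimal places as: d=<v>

d=0.6329

d^1_{0,0}(β=0.8855) via the finite sum:
c=cos(0.885500/2)=0.903577, s=sin(0.885500/2)=0.428426; N=√[1·1·1·1]=1.000000
Admissible k: 0..1 (factorial args all ≥0)
  k=0: (−1)^0·1.0000/(1)·0.9036^2·0.4284^0 = +0.816451
  k=1: (−1)^1·1.0000/(1)·0.9036^0·0.4284^2 = -0.183549
d^1_{0,0}(0.8855) = +0.816451 -0.183549 = +0.632902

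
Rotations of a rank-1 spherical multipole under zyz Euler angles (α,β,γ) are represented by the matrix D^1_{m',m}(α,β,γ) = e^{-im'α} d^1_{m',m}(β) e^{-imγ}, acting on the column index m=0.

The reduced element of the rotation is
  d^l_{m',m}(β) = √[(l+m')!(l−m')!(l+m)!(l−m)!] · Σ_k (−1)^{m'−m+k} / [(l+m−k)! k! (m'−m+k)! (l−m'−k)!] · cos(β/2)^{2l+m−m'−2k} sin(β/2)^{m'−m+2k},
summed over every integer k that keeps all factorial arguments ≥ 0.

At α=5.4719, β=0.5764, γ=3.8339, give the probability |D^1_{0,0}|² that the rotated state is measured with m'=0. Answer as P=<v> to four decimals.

First d^1_{0,0}(β=0.5764), then the phase factors e^{-i(0)α} and e^{-i(0)γ}:
Half-angle: c=0.958757, s=0.284227. N=√(1·1·1·1)=1.000000
k∈{0,1} keeps every argument non-negative
  k=0: (−1)^0·1.0000/(1)·0.9588^2·0.2842^0 = +0.919215
  k=1: (−1)^1·1.0000/(1)·0.9588^0·0.2842^2 = -0.080785
d^1_{0,0}(0.5764) = +0.919215 -0.080785 = +0.838430
|D^1_{0,0}|² = |d^1_{0,0}(β)|² = (+0.838430)² = 0.702965 (the z-rotation phases have unit modulus)

P=0.7030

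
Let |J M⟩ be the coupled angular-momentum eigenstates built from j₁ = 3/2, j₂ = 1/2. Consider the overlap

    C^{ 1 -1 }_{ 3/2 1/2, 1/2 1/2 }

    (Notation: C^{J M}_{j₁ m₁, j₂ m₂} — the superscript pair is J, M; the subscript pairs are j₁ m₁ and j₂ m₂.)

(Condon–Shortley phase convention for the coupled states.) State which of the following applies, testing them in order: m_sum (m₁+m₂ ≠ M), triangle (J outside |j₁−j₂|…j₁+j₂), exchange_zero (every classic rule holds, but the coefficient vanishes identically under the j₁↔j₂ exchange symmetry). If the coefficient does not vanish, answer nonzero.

m_sum

m-sum: m₁+m₂ = 1/2+1/2 = 1, M = -1  ✗ ⇒ coefficient is 0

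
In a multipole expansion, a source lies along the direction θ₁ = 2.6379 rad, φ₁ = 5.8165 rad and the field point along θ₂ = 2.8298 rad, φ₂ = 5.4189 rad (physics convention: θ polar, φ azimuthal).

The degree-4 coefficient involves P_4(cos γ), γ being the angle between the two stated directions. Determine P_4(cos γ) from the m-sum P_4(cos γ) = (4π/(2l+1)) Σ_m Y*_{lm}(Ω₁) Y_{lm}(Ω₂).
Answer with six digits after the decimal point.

0.720595

Summing Y*_{l m}(θ₁,φ₁)·Y_{l m}(θ₂,φ₂) over m ∈ [−4, 4]; prefactor 4π/(2·4+1) = 1.396263:
  term(m=-4) = (-0.000002, 0.000094)   from Y*(Ω₁)=(-0.007004, -0.022973), Y(Ω₂)=(-0.003725, -0.001216)
  term(m=-3) = (0.001564, 0.003940)   from Y*(Ω₁)=(-0.020944, 0.121470), Y(Ω₂)=(0.029342, -0.017939)
  term(m=-2) = (0.040086, 0.040879)   from Y*(Ω₁)=(0.202643, -0.273639), Y(Ω₂)=(-0.026419, 0.166056)
  term(m=-1) = (0.201618, 0.084673)   from Y*(Ω₁)=(-0.423144, 0.213181), Y(Ω₂)=(-0.299616, -0.351052)
  term(m=+0) = (0.029554, 0.000000)   from Y*(Ω₁)=(0.061459, -0.000000), Y(Ω₂)=(0.480875, 0.000000)
  term(m=+1) = (0.201618, -0.084673)   from Y*(Ω₁)=(0.423144, 0.213181), Y(Ω₂)=(0.299616, -0.351052)
  term(m=+2) = (0.040086, -0.040879)   from Y*(Ω₁)=(0.202643, 0.273639), Y(Ω₂)=(-0.026419, -0.166056)
  term(m=+3) = (0.001564, -0.003940)   from Y*(Ω₁)=(0.020944, 0.121470), Y(Ω₂)=(-0.029342, -0.017939)
  term(m=+4) = (-0.000002, -0.000094)   from Y*(Ω₁)=(-0.007004, 0.022973), Y(Ω₂)=(-0.003725, 0.001216)
Accumulated sum (0.516088, 0.000000); after 4π/(2l+1) scaling, (0.720595, 0.000000) ⇒ P_4 = 0.720595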